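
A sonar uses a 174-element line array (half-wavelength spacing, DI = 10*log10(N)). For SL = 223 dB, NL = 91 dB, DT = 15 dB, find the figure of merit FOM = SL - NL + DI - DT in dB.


Step 1: DI = 10*log10(174) = 22.41 dB
Step 2: FOM = SL - NL + DI - DT = 223 - 91 + 22.41 - 15 = 139.41

139.41 dB


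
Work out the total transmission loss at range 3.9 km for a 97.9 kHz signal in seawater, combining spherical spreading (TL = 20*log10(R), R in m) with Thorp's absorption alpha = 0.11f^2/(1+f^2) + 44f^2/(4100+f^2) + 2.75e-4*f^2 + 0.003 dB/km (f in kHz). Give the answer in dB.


202.73 dB


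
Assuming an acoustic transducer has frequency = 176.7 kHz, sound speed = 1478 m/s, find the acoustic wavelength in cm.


0.84 cm


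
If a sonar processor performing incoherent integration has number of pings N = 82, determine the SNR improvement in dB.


9.57 dB


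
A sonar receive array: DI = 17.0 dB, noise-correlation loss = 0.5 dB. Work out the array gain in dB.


AG = DI - L_corr = 17.0 - 0.5 = 16.5

16.5 dB


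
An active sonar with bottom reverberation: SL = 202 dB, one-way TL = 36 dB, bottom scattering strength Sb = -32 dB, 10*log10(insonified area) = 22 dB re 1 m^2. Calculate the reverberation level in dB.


120 dB


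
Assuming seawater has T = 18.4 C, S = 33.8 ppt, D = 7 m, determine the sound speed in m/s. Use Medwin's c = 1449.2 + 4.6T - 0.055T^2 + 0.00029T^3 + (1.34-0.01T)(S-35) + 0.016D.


c = 1449.2 + 4.6*18.4 - 0.055*18.4^2 + 0.00029*18.4^3 + (1.34 - 0.01*18.4)*(33.8 - 35) + 0.016*7 = 1515.75

1515.75 m/s


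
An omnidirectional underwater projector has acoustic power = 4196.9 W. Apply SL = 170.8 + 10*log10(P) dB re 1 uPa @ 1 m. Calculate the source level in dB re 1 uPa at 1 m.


SL = 170.8 + 10*log10(4196.9) = 170.8 + 36.23 = 207.03

207.03 dB


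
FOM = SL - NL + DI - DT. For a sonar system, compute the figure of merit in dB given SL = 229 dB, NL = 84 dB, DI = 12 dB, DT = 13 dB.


FOM = SL - NL + DI - DT = 229 - 84 + 12 - 13 = 144

144 dB


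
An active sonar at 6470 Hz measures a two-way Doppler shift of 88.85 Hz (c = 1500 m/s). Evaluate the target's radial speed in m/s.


From fd = 2*f*v/c, v = c*fd/(2*f) = 1500 * 88.85 / (2*6470) = 10.3

10.3 m/s


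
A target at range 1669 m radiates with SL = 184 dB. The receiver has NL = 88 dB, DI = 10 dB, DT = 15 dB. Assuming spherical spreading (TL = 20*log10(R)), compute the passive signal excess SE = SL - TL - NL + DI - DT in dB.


Step 1: TL = 20*log10(1669) = 64.45 dB
Step 2: SE = 184 - 64.45 - 88 + 10 - 15 = 26.55

26.55 dB


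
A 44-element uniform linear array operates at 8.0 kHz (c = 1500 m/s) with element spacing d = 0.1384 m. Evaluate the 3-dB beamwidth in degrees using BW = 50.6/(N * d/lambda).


Step 1: lambda = 1500/8000 = 0.1875 m
Step 2: d/lambda = 0.1384/0.1875 = 0.7381
Step 3: BW = 50.6/(N * d/lambda) = 50.6/(44 * 0.7381) = 1.56

1.56 deg


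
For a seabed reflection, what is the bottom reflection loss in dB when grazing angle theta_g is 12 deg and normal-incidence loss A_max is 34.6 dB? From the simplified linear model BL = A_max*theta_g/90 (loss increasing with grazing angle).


4.61 dB


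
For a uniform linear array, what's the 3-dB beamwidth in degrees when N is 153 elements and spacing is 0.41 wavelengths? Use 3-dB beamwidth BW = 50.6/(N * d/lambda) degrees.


0.81 deg


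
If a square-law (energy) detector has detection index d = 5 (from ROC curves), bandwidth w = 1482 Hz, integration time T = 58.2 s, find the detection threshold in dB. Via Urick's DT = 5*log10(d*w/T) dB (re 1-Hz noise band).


DT = 5*log10(d*w/T) = 5*log10(5 * 1482 / 58.2) = 5*log10(127.32) = 10.52

10.52 dB


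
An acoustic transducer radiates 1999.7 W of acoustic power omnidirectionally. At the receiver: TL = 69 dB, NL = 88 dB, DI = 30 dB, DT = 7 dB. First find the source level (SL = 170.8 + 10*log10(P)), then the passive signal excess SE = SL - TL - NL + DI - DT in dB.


Step 1: SL = 170.8 + 10*log10(1999.7) = 203.81 dB
Step 2: SE = SL - TL - NL + DI - DT = 203.81 - 69 - 88 + 30 - 7 = 69.81

69.81 dB


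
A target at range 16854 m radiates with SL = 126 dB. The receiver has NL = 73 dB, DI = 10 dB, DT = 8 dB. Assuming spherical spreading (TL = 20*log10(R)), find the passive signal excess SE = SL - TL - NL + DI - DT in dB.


Step 1: TL = 20*log10(16854) = 84.53 dB
Step 2: SE = 126 - 84.53 - 73 + 10 - 8 = -29.53

-29.53 dB


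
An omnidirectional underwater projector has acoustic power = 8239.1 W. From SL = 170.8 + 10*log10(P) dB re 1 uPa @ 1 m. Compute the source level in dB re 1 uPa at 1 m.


SL = 170.8 + 10*log10(8239.1) = 170.8 + 39.16 = 209.96

209.96 dB


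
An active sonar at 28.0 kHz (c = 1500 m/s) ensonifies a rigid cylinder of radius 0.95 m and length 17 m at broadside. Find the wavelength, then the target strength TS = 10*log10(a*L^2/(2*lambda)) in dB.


Step 1: lambda = c/f = 1500/28000 = 0.05357 m
Step 2: TS = 10*log10(a*L^2/(2*lambda)) = 10*log10(0.95*17^2/(2*0.05357)) = 34.09

34.09 dB


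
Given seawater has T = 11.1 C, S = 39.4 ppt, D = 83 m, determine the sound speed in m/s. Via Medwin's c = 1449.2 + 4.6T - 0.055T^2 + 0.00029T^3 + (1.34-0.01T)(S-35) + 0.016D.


1500.62 m/s


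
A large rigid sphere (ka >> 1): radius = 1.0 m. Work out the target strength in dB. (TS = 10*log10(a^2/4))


TS = 10*log10(1.0^2 / 4) = 10*log10(0.25) = -6.02

-6.02 dB


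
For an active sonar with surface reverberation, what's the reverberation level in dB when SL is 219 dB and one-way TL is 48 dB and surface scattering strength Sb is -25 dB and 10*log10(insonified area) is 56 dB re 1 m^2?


RL = SL - 2*TL + Sb + 10*log10(A) = 219 - 2*48 + (-25) + 56 = 154

154 dB


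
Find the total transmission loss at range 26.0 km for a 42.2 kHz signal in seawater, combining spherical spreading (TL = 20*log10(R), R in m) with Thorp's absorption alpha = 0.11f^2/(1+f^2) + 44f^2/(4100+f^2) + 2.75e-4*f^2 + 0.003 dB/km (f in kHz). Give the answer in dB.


Step 1 (Thorp): alpha = 0.11*1780.84/(1+1780.84) + 44*1780.84/(4100+1780.84) + 2.75e-4*1780.84 + 0.003 = 13.9268 dB/km
Step 2: TL_spread = 20*log10(26000) = 88.3 dB
Step 3: TL_abs = alpha*R = 13.9268 * 26.0 = 362.1 dB
Step 4: TL_total = 88.3 + 362.1 = 450.4

450.4 dB


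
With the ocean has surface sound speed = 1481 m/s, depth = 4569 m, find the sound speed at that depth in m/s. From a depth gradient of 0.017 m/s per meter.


1558.673 m/s


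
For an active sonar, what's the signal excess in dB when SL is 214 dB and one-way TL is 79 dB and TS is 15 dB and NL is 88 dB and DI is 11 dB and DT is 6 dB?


-12 dB


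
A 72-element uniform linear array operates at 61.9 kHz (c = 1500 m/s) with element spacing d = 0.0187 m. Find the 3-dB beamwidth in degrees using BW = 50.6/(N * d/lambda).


Step 1: lambda = 1500/61900 = 0.02423 m
Step 2: d/lambda = 0.0187/0.02423 = 0.7718
Step 3: BW = 50.6/(N * d/lambda) = 50.6/(72 * 0.7718) = 0.91

0.91 deg


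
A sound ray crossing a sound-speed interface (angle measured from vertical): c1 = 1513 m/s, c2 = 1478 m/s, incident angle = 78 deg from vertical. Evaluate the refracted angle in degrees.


sin(theta2) = (c2/c1)*sin(theta1) = (1478/1513)*sin(78 deg) = 0.95552
theta2 = arcsin(0.95552) = 72.85

72.85 deg


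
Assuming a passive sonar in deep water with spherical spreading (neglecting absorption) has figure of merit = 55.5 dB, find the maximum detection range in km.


At max range FOM = TL, so 20*log10(R) = 55.5
R = 10^(55.5/20) = 595.66 m = 0.6 km

0.6 km


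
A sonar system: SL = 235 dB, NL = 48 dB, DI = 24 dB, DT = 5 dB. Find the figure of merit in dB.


FOM = SL - NL + DI - DT = 235 - 48 + 24 - 5 = 206

206 dB


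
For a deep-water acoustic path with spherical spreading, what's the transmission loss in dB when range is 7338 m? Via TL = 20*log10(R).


TL = 20*log10(7338) = 77.31

77.31 dB


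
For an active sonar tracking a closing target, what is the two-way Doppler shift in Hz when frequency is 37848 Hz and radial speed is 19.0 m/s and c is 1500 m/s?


fd = 2*f*v/c = 2 * 37848 * 19.0 / 1500 = 958.82

958.82 Hz


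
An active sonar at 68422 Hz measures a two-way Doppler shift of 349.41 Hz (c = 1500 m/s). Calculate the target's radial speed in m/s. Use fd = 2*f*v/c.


3.83 m/s


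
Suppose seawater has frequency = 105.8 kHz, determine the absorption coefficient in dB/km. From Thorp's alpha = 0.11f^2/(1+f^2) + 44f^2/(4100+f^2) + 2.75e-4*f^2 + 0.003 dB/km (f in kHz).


35.395 dB/km


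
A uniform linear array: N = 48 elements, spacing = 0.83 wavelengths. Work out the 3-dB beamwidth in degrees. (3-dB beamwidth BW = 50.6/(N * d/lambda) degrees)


1.27 deg


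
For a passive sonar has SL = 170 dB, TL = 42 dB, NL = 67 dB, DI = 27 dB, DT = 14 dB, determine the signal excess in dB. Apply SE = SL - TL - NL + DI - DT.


SE = SL - TL - NL + DI - DT = 170 - 42 - 67 + 27 - 14 = 74

74 dB


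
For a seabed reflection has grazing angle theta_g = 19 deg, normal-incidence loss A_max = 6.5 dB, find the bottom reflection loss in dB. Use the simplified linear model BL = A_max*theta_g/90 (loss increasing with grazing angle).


BL = A_max * theta_g / 90 = 6.5 * 19 / 90 = 1.37

1.37 dB


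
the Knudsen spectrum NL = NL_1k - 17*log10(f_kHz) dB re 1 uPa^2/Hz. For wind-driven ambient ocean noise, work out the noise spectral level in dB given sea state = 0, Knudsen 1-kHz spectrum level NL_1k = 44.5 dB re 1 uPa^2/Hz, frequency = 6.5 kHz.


NL = NL_1k - 17*log10(f_kHz) = 44.5 - 17*log10(6.5) = 44.5 - (13.82) = 30.68

30.68 dB


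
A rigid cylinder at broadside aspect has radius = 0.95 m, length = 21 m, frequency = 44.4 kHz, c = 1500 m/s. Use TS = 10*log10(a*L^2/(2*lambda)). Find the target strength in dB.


lambda = 1500/44400 = 0.03378 m
TS = 10*log10(0.95*21^2/(2*0.03378)) = 37.92

37.92 dB


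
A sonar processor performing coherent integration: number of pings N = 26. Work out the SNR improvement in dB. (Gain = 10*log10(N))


Gain = 10*log10(26) = 14.15

14.15 dB


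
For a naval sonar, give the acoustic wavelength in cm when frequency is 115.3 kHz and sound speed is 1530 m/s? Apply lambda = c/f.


lambda = c/f = 1530 / 115300 = 0.0133 m = 1.33 cm

1.33 cm


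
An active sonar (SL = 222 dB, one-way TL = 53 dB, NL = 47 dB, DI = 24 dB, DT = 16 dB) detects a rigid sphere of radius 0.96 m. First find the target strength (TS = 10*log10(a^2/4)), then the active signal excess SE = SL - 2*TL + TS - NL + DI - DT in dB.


Step 1: TS = 10*log10(0.96^2/4) = -6.38 dB
Step 2: SE = SL - 2*TL + TS - NL + DI - DT = 222 - 2*53 + (-6.38) - 47 + 24 - 16 = 70.62

70.62 dB


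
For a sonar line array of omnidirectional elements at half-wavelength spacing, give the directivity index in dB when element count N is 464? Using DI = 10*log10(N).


26.67 dB


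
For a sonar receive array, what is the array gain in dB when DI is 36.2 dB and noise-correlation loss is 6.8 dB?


29.4 dB


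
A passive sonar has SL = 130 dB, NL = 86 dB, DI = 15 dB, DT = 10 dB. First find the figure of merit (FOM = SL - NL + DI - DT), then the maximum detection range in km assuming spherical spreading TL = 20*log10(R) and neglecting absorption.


Step 1: FOM = SL - NL + DI - DT = 130 - 86 + 15 - 10 = 49 dB
Step 2: at max range FOM = TL = 20*log10(R), so R = 10^(49/20) = 281.84 m = 0.28 km

0.28 km


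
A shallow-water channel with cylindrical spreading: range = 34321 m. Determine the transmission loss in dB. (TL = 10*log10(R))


TL = 10*log10(34321) = 45.36

45.36 dB


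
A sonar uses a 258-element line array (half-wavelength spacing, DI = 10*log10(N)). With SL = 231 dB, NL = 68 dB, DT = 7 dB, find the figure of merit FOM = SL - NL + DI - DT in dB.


Step 1: DI = 10*log10(258) = 24.12 dB
Step 2: FOM = SL - NL + DI - DT = 231 - 68 + 24.12 - 7 = 180.12

180.12 dB


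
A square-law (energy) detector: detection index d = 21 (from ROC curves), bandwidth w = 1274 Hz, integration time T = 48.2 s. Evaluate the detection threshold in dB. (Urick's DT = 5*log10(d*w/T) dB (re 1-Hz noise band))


DT = 5*log10(d*w/T) = 5*log10(21 * 1274 / 48.2) = 5*log10(555.06) = 13.72

13.72 dB


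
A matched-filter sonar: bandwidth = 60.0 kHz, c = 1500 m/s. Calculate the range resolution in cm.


dR = c/(2*BW) = 1500 / (2 * 60.0e3) = 0.0125 m = 1.25 cm

1.25 cm


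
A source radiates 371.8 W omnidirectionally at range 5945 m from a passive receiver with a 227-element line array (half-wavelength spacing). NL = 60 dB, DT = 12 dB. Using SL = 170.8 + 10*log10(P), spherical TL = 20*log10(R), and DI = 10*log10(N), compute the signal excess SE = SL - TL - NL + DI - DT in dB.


Step 1: SL = 170.8 + 10*log10(371.8) = 196.5 dB
Step 2: TL = 20*log10(5945) = 75.48 dB
Step 3: DI = 10*log10(227) = 23.56 dB
Step 4: SE = SL - TL - NL + DI - DT = 196.5 - 75.48 - 60 + 23.56 - 12 = 72.58

72.58 dB


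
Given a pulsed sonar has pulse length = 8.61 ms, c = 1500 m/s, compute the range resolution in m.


6.4575 m


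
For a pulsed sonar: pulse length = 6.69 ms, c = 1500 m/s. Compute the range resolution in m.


dR = c*tau/2 = 1500 * 6.69e-3 / 2 = 5.0175

5.0175 m


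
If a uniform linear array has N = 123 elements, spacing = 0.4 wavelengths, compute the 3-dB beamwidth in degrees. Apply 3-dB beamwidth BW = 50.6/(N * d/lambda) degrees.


1.03 deg


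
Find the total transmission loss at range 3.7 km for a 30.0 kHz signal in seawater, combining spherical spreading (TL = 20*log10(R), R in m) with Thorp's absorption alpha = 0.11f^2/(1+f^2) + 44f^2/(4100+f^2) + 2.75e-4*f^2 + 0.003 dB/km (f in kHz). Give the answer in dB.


Step 1 (Thorp): alpha = 0.11*900.0/(1+900.0) + 44*900.0/(4100+900.0) + 2.75e-4*900.0 + 0.003 = 8.2804 dB/km
Step 2: TL_spread = 20*log10(3700) = 71.36 dB
Step 3: TL_abs = alpha*R = 8.2804 * 3.7 = 30.64 dB
Step 4: TL_total = 71.36 + 30.64 = 102.0

102.0 dB


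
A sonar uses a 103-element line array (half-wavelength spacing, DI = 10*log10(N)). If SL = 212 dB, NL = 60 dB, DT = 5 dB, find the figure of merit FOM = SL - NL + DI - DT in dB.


Step 1: DI = 10*log10(103) = 20.13 dB
Step 2: FOM = SL - NL + DI - DT = 212 - 60 + 20.13 - 5 = 167.13

167.13 dB


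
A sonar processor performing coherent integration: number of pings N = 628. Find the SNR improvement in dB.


Gain = 10*log10(628) = 27.98

27.98 dB


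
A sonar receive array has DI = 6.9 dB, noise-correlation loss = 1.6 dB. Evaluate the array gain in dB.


AG = DI - L_corr = 6.9 - 1.6 = 5.3

5.3 dB


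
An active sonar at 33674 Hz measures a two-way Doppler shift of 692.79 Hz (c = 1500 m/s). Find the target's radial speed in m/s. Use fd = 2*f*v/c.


From fd = 2*f*v/c, v = c*fd/(2*f) = 1500 * 692.79 / (2*33674) = 15.43

15.43 m/s


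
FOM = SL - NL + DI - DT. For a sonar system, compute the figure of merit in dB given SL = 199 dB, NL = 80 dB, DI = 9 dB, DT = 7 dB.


121 dB


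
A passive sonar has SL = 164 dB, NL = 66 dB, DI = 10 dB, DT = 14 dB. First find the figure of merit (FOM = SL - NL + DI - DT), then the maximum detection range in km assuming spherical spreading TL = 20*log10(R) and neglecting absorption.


Step 1: FOM = SL - NL + DI - DT = 164 - 66 + 10 - 14 = 94 dB
Step 2: at max range FOM = TL = 20*log10(R), so R = 10^(94/20) = 50118.72 m = 50.12 km

50.12 km


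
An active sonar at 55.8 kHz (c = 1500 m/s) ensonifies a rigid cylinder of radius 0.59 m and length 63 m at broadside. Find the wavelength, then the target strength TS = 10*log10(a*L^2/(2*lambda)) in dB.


Step 1: lambda = c/f = 1500/55800 = 0.02688 m
Step 2: TS = 10*log10(a*L^2/(2*lambda)) = 10*log10(0.59*63^2/(2*0.02688)) = 46.39

46.39 dB


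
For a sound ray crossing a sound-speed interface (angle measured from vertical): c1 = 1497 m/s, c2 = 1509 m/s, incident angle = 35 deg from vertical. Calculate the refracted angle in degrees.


sin(theta2) = (c2/c1)*sin(theta1) = (1509/1497)*sin(35 deg) = 0.57817
theta2 = arcsin(0.57817) = 35.32

35.32 deg


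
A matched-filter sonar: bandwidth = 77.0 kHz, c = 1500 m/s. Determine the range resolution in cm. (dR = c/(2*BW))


0.97 cm


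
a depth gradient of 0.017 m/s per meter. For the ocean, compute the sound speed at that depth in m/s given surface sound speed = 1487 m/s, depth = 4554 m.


1564.418 m/s


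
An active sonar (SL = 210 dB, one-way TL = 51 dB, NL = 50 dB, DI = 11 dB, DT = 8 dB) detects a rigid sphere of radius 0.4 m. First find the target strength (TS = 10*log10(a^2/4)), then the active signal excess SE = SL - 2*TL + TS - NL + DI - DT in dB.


Step 1: TS = 10*log10(0.4^2/4) = -13.98 dB
Step 2: SE = SL - 2*TL + TS - NL + DI - DT = 210 - 2*51 + (-13.98) - 50 + 11 - 8 = 47.02

47.02 dB


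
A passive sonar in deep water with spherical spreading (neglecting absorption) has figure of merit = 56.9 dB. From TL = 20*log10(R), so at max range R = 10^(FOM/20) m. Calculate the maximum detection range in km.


0.7 km


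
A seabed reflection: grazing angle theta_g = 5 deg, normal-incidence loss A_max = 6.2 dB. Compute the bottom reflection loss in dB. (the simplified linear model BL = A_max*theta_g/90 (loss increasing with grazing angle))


BL = A_max * theta_g / 90 = 6.2 * 5 / 90 = 0.34

0.34 dB


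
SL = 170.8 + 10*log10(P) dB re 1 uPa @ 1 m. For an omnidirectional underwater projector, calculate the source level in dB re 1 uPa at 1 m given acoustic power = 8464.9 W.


SL = 170.8 + 10*log10(8464.9) = 170.8 + 39.28 = 210.08

210.08 dB


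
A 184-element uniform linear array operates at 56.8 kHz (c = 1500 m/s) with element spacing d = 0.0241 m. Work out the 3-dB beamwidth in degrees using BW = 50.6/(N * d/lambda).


0.3 deg


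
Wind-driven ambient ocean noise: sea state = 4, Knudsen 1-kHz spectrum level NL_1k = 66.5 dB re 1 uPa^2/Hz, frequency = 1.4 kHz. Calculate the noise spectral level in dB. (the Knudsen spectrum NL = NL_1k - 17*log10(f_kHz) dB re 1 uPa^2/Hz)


NL = NL_1k - 17*log10(f_kHz) = 66.5 - 17*log10(1.4) = 66.5 - (2.48) = 64.02

64.02 dB


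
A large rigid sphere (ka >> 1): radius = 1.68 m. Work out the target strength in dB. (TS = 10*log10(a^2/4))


TS = 10*log10(1.68^2 / 4) = 10*log10(0.7056) = -1.51

-1.51 dB


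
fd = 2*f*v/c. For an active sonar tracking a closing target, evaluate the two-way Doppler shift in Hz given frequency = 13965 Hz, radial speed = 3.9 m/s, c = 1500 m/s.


fd = 2*f*v/c = 2 * 13965 * 3.9 / 1500 = 72.62

72.62 Hz


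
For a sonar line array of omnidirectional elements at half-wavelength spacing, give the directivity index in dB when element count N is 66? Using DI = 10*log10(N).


DI = 10*log10(66) = 18.2

18.2 dB


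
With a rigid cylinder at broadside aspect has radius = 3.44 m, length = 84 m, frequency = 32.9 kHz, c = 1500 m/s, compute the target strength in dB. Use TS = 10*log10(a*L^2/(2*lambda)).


54.25 dB


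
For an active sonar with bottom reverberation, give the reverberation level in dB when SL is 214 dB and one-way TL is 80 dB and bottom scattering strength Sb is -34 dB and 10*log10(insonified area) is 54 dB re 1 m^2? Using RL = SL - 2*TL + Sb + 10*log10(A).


74 dB


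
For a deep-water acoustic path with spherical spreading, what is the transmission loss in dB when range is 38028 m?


TL = 20*log10(38028) = 91.6

91.6 dB


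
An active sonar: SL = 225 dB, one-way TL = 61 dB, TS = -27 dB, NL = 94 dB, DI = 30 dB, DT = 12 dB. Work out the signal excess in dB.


0 dB


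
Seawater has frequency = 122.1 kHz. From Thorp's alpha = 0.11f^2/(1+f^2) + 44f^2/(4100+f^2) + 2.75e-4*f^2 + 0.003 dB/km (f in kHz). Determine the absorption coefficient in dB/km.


f^2 = 14908.41
alpha = 0.11*14908.41/(1+14908.41) + 44*14908.41/(4100+14908.41) + 2.75e-4*14908.41 + 0.003 = 38.722

38.722 dB/km


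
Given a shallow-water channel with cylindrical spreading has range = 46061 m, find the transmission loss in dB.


46.63 dB


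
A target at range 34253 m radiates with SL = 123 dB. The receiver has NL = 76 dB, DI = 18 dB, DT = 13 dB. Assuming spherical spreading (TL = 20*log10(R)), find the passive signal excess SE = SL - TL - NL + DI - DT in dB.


Step 1: TL = 20*log10(34253) = 90.69 dB
Step 2: SE = 123 - 90.69 - 76 + 18 - 13 = -38.69

-38.69 dB


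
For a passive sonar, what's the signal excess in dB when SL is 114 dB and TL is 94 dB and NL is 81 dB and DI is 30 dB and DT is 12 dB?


SE = SL - TL - NL + DI - DT = 114 - 94 - 81 + 30 - 12 = -43

-43 dB


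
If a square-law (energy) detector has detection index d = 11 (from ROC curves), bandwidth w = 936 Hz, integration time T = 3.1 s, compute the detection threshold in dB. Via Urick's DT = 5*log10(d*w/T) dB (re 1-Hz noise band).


DT = 5*log10(d*w/T) = 5*log10(11 * 936 / 3.1) = 5*log10(3321.29) = 17.61

17.61 dB


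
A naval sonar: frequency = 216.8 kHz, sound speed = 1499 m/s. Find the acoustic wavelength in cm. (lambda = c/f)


lambda = c/f = 1499 / 216800 = 0.0069 m = 0.69 cm

0.69 cm


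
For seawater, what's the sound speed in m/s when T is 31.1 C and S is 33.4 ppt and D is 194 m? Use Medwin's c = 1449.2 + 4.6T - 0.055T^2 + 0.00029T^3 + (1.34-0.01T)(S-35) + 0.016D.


c = 1449.2 + 4.6*31.1 - 0.055*31.1^2 + 0.00029*31.1^3 + (1.34 - 0.01*31.1)*(33.4 - 35) + 0.016*194 = 1549.24

1549.24 m/s


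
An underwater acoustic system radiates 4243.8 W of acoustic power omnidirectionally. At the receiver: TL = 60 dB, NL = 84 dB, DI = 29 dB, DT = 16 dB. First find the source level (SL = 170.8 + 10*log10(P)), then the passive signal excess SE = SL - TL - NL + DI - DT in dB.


Step 1: SL = 170.8 + 10*log10(4243.8) = 207.08 dB
Step 2: SE = SL - TL - NL + DI - DT = 207.08 - 60 - 84 + 29 - 16 = 76.08

76.08 dB


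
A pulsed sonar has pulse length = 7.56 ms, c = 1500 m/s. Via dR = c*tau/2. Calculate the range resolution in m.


dR = c*tau/2 = 1500 * 7.56e-3 / 2 = 5.67

5.67 m


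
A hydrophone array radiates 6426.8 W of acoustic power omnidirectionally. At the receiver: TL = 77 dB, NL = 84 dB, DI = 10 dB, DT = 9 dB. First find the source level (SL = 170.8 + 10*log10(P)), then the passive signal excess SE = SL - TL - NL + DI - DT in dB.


Step 1: SL = 170.8 + 10*log10(6426.8) = 208.88 dB
Step 2: SE = SL - TL - NL + DI - DT = 208.88 - 77 - 84 + 10 - 9 = 48.88

48.88 dB


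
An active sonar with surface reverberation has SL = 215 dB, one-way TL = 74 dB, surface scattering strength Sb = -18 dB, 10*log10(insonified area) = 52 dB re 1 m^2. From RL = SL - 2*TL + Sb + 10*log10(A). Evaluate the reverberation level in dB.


RL = SL - 2*TL + Sb + 10*log10(A) = 215 - 2*74 + (-18) + 52 = 101

101 dB


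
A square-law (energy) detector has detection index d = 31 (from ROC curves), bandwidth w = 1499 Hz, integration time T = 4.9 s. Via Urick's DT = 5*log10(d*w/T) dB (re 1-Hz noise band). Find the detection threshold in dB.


DT = 5*log10(d*w/T) = 5*log10(31 * 1499 / 4.9) = 5*log10(9483.47) = 19.88

19.88 dB


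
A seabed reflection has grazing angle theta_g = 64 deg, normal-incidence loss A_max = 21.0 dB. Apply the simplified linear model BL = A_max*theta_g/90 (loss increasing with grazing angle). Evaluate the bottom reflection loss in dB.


14.93 dB


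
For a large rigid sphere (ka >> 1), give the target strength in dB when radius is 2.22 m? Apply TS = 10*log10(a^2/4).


TS = 10*log10(2.22^2 / 4) = 10*log10(1.2321) = 0.91

0.91 dB


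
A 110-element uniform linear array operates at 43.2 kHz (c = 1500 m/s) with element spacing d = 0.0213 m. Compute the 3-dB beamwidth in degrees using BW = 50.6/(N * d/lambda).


Step 1: lambda = 1500/43200 = 0.03472 m
Step 2: d/lambda = 0.0213/0.03472 = 0.6135
Step 3: BW = 50.6/(N * d/lambda) = 50.6/(110 * 0.6135) = 0.75

0.75 deg


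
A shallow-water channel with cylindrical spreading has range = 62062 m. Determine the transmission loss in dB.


TL = 10*log10(62062) = 47.93

47.93 dB


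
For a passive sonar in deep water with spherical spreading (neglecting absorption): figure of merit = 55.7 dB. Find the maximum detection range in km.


0.61 km


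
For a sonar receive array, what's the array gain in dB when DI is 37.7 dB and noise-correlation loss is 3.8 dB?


AG = DI - L_corr = 37.7 - 3.8 = 33.9

33.9 dB


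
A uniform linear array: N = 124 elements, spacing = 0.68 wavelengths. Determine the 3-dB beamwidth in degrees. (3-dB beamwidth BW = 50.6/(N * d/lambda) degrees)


BW = 50.6 / (124 * 0.68) = 50.6 / 84.32 = 0.6

0.6 deg


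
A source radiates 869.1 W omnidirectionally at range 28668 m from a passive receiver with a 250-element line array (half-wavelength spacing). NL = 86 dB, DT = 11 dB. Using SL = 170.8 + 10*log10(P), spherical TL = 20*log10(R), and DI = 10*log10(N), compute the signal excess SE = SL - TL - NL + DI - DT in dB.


38.02 dB


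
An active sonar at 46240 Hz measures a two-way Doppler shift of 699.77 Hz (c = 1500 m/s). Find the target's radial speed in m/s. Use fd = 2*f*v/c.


11.35 m/s


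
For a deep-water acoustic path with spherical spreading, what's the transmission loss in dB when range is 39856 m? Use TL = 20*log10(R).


TL = 20*log10(39856) = 92.01

92.01 dB


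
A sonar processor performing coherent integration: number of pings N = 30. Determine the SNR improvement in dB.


14.77 dB


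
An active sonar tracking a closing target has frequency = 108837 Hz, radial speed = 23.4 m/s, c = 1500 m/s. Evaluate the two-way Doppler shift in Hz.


3395.71 Hz


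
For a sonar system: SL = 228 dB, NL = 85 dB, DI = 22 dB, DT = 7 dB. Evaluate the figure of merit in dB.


158 dB


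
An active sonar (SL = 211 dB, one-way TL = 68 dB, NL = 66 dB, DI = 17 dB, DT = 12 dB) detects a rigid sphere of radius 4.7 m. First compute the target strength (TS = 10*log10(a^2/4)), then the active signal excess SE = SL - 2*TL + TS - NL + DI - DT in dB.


Step 1: TS = 10*log10(4.7^2/4) = 7.42 dB
Step 2: SE = SL - 2*TL + TS - NL + DI - DT = 211 - 2*68 + (7.42) - 66 + 17 - 12 = 21.42

21.42 dB


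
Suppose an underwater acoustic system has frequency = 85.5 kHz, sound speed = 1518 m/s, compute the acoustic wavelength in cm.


lambda = c/f = 1518 / 85500 = 0.0178 m = 1.78 cm

1.78 cm


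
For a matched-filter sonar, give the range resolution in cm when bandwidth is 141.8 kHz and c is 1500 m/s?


dR = c/(2*BW) = 1500 / (2 * 141.8e3) = 0.0053 m = 0.53 cm

0.53 cm


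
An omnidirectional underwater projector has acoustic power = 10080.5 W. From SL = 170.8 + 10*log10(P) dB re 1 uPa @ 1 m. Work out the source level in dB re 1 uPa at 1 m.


SL = 170.8 + 10*log10(10080.5) = 170.8 + 40.03 = 210.83

210.83 dB


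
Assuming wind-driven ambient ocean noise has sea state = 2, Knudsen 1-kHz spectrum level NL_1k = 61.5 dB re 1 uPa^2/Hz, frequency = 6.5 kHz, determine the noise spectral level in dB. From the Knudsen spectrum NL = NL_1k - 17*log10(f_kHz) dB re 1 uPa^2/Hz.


47.68 dB


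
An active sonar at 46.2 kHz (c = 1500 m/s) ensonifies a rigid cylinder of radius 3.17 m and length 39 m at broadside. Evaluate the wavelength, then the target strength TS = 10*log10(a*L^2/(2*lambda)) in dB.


Step 1: lambda = c/f = 1500/46200 = 0.03247 m
Step 2: TS = 10*log10(a*L^2/(2*lambda)) = 10*log10(3.17*39^2/(2*0.03247)) = 48.71

48.71 dB


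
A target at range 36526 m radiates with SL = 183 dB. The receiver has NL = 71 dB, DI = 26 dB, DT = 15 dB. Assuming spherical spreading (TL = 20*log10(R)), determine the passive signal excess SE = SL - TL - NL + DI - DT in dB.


Step 1: TL = 20*log10(36526) = 91.25 dB
Step 2: SE = 183 - 91.25 - 71 + 26 - 15 = 31.75

31.75 dB


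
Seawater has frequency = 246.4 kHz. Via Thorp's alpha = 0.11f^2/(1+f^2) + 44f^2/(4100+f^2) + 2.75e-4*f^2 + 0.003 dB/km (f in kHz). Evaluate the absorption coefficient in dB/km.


f^2 = 60712.96
alpha = 0.11*60712.96/(1+60712.96) + 44*60712.96/(4100+60712.96) + 2.75e-4*60712.96 + 0.003 = 58.026

58.026 dB/km


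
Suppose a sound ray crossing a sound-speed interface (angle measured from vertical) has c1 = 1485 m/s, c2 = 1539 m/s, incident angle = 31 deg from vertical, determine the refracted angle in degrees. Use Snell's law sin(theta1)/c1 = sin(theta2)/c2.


sin(theta2) = (c2/c1)*sin(theta1) = (1539/1485)*sin(31 deg) = 0.53377
theta2 = arcsin(0.53377) = 32.26

32.26 deg


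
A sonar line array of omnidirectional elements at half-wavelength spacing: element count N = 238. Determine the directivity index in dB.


DI = 10*log10(238) = 23.77

23.77 dB


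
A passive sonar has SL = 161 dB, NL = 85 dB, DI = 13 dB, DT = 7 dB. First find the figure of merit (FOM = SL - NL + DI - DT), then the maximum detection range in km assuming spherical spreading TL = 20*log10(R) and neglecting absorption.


Step 1: FOM = SL - NL + DI - DT = 161 - 85 + 13 - 7 = 82 dB
Step 2: at max range FOM = TL = 20*log10(R), so R = 10^(82/20) = 12589.25 m = 12.59 km

12.59 km


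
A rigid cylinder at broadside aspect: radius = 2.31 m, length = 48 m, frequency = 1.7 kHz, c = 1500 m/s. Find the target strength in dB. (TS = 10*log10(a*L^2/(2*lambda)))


lambda = 1500/1700 = 0.88235 m
TS = 10*log10(2.31*48^2/(2*0.88235)) = 34.79

34.79 dB


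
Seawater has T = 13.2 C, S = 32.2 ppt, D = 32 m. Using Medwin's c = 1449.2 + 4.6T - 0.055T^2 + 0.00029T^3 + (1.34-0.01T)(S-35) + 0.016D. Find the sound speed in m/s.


c = 1449.2 + 4.6*13.2 - 0.055*13.2^2 + 0.00029*13.2^3 + (1.34 - 0.01*13.2)*(32.2 - 35) + 0.016*32 = 1498.13

1498.13 m/s


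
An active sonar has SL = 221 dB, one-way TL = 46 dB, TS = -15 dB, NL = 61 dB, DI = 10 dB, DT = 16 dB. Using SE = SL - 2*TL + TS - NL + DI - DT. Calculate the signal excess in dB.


47 dB


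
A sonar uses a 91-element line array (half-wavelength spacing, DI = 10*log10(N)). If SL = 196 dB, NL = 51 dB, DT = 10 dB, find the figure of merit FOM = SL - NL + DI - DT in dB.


154.59 dB


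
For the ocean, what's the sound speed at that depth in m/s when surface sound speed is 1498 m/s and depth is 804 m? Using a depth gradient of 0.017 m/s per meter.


c = 1498 + 0.017 * 804 = 1511.668

1511.668 m/s


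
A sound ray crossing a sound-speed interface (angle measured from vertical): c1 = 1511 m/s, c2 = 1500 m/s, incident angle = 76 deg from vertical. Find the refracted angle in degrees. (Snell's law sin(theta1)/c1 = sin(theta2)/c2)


sin(theta2) = (c2/c1)*sin(theta1) = (1500/1511)*sin(76 deg) = 0.96323
theta2 = arcsin(0.96323) = 74.41

74.41 deg


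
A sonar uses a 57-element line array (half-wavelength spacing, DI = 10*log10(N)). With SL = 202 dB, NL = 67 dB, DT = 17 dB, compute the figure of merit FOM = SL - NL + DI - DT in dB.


Step 1: DI = 10*log10(57) = 17.56 dB
Step 2: FOM = SL - NL + DI - DT = 202 - 67 + 17.56 - 17 = 135.56

135.56 dB


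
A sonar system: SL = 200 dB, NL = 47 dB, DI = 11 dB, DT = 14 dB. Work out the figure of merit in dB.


150 dB


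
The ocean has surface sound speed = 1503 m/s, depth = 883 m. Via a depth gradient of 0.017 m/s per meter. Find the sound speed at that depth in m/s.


1518.011 m/s


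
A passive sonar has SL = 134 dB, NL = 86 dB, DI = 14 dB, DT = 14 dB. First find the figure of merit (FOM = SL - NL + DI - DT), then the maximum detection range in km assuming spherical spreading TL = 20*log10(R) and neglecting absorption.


Step 1: FOM = SL - NL + DI - DT = 134 - 86 + 14 - 14 = 48 dB
Step 2: at max range FOM = TL = 20*log10(R), so R = 10^(48/20) = 251.19 m = 0.25 km

0.25 km


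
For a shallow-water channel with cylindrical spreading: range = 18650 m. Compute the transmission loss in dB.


42.71 dB


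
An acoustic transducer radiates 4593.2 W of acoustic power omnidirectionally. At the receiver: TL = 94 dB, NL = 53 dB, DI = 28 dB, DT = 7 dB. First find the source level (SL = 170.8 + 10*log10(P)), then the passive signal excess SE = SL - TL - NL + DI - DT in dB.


Step 1: SL = 170.8 + 10*log10(4593.2) = 207.42 dB
Step 2: SE = SL - TL - NL + DI - DT = 207.42 - 94 - 53 + 28 - 7 = 81.42

81.42 dB


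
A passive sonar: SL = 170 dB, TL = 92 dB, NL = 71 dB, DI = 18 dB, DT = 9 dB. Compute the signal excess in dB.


SE = SL - TL - NL + DI - DT = 170 - 92 - 71 + 18 - 9 = 16

16 dB


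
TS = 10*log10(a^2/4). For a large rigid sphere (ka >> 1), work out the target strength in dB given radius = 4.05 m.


6.13 dB


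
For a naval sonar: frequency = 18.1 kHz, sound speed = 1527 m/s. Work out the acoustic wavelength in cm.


8.44 cm


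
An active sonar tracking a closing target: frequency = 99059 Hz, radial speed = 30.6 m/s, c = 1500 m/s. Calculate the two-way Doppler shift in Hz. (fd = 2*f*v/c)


4041.61 Hz


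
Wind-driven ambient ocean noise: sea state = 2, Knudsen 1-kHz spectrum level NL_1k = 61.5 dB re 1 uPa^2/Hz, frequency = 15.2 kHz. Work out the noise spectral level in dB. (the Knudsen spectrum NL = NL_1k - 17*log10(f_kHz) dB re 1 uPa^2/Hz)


41.41 dB


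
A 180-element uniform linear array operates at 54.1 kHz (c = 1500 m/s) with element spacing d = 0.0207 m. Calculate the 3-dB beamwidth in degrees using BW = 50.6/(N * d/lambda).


Step 1: lambda = 1500/54100 = 0.02773 m
Step 2: d/lambda = 0.0207/0.02773 = 0.7465
Step 3: BW = 50.6/(N * d/lambda) = 50.6/(180 * 0.7465) = 0.38

0.38 deg


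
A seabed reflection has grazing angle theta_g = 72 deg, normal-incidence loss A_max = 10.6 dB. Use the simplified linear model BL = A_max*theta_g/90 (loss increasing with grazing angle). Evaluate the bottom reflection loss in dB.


BL = A_max * theta_g / 90 = 10.6 * 72 / 90 = 8.48

8.48 dB


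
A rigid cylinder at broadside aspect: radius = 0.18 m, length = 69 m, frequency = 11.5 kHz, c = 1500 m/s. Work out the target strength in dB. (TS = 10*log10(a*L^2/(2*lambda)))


lambda = 1500/11500 = 0.13043 m
TS = 10*log10(0.18*69^2/(2*0.13043)) = 35.17

35.17 dB


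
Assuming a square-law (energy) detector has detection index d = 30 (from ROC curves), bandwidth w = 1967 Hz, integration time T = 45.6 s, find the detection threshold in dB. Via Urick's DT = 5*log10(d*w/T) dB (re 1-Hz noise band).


DT = 5*log10(d*w/T) = 5*log10(30 * 1967 / 45.6) = 5*log10(1294.08) = 15.56

15.56 dB


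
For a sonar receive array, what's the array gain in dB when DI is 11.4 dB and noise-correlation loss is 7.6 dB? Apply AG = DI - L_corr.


3.8 dB


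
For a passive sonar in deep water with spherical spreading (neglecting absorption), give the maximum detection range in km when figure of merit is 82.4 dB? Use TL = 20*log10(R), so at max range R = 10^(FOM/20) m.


At max range FOM = TL, so 20*log10(R) = 82.4
R = 10^(82.4/20) = 13182.57 m = 13.18 km

13.18 km


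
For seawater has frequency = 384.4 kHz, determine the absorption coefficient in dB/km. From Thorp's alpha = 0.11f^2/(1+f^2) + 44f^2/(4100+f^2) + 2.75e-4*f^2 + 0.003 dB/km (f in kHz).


83.56 dB/km


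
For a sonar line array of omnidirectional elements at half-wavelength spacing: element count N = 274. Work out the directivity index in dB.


DI = 10*log10(274) = 24.38

24.38 dB


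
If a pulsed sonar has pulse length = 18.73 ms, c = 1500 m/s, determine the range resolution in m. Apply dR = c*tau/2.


dR = c*tau/2 = 1500 * 18.73e-3 / 2 = 14.0475

14.0475 m


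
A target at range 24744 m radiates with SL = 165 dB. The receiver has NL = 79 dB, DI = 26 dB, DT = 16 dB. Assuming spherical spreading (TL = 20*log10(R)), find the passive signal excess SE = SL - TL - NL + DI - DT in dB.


Step 1: TL = 20*log10(24744) = 87.87 dB
Step 2: SE = 165 - 87.87 - 79 + 26 - 16 = 8.13

8.13 dB


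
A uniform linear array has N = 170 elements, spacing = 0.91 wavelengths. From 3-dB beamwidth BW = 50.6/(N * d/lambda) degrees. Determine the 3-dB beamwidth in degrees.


0.33 deg


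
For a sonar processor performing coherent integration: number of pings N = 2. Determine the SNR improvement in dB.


Gain = 10*log10(2) = 3.01

3.01 dB


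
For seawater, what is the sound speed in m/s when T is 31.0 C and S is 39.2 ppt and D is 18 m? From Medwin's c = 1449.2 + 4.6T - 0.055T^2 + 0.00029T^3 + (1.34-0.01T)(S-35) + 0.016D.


c = 1449.2 + 4.6*31.0 - 0.055*31.0^2 + 0.00029*31.0^3 + (1.34 - 0.01*31.0)*(39.2 - 35) + 0.016*18 = 1552.2

1552.2 m/s


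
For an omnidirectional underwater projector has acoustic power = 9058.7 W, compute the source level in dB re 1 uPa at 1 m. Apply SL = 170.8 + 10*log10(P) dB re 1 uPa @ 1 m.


SL = 170.8 + 10*log10(9058.7) = 170.8 + 39.57 = 210.37

210.37 dB


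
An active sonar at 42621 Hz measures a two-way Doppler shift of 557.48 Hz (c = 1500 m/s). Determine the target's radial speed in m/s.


From fd = 2*f*v/c, v = c*fd/(2*f) = 1500 * 557.48 / (2*42621) = 9.81

9.81 m/s


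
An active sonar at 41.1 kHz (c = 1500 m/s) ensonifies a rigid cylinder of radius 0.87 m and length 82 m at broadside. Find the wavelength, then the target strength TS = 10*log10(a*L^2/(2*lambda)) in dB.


Step 1: lambda = c/f = 1500/41100 = 0.0365 m
Step 2: TS = 10*log10(a*L^2/(2*lambda)) = 10*log10(0.87*82^2/(2*0.0365)) = 49.04

49.04 dB


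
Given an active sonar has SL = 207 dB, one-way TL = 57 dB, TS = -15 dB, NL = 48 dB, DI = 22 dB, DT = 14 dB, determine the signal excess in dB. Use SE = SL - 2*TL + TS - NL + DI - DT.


SE = SL - 2*TL + TS - NL + DI - DT = 207 - 2*57 + (-15) - 48 + 22 - 14 = 38

38 dB


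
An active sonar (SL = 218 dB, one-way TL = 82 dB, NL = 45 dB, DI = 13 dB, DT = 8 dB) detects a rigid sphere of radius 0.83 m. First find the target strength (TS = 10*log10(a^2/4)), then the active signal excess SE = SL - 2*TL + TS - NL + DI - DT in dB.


Step 1: TS = 10*log10(0.83^2/4) = -7.64 dB
Step 2: SE = SL - 2*TL + TS - NL + DI - DT = 218 - 2*82 + (-7.64) - 45 + 13 - 8 = 6.36

6.36 dB


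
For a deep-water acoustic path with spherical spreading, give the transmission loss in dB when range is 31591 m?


89.99 dB


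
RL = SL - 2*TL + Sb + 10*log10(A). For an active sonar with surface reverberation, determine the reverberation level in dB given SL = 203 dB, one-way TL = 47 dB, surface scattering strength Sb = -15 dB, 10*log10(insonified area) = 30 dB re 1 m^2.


RL = SL - 2*TL + Sb + 10*log10(A) = 203 - 2*47 + (-15) + 30 = 124

124 dB


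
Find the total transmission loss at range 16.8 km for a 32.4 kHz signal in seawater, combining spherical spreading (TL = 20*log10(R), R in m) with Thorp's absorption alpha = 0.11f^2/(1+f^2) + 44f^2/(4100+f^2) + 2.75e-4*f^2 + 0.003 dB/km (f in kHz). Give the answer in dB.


Step 1 (Thorp): alpha = 0.11*1049.76/(1+1049.76) + 44*1049.76/(4100+1049.76) + 2.75e-4*1049.76 + 0.003 = 9.3708 dB/km
Step 2: TL_spread = 20*log10(16800) = 84.51 dB
Step 3: TL_abs = alpha*R = 9.3708 * 16.8 = 157.43 dB
Step 4: TL_total = 84.51 + 157.43 = 241.94

241.94 dB


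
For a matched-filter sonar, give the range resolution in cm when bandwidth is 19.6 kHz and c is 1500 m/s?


3.83 cm


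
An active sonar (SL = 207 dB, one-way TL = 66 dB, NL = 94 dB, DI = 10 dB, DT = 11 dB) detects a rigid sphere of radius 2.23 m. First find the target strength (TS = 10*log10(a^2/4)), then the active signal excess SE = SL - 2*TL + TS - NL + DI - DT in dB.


Step 1: TS = 10*log10(2.23^2/4) = 0.95 dB
Step 2: SE = SL - 2*TL + TS - NL + DI - DT = 207 - 2*66 + (0.95) - 94 + 10 - 11 = -19.05

-19.05 dB


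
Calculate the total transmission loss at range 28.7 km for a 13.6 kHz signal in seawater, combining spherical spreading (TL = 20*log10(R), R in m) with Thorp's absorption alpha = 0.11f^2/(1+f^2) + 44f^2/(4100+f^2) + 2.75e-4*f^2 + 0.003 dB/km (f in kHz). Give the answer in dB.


Step 1 (Thorp): alpha = 0.11*184.96/(1+184.96) + 44*184.96/(4100+184.96) + 2.75e-4*184.96 + 0.003 = 2.0625 dB/km
Step 2: TL_spread = 20*log10(28700) = 89.16 dB
Step 3: TL_abs = alpha*R = 2.0625 * 28.7 = 59.19 dB
Step 4: TL_total = 89.16 + 59.19 = 148.35

148.35 dB


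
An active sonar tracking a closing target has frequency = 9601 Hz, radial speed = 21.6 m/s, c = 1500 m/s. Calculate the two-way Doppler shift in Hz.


fd = 2*f*v/c = 2 * 9601 * 21.6 / 1500 = 276.51

276.51 Hz
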